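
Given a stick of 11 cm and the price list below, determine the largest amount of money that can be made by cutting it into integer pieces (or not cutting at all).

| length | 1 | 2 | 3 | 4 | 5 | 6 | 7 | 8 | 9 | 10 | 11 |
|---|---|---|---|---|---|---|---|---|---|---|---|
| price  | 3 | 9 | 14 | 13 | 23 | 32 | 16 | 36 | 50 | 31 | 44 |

Consider every possible first cut. R[k] is the best of p[i]+R[k−i] over all sellable i≤k.
R[1] = 3
R[2] = 9
R[3] = 14
R[4] = 18  (first piece 2, then R[2]=9)
R[5] = 23  (first piece 2, then R[3]=14)
R[6] = 32
R[7] = 35  (first piece 1, then R[6]=32)
R[8] = 41  (first piece 2, then R[6]=32)
R[9] = 50
R[10] = 53  (first piece 1, then R[9]=50)
R[11] = 59  (first piece 2, then R[9]=50)
One optimal cutting: 9 + 2 → 50 + 9 = 59.

59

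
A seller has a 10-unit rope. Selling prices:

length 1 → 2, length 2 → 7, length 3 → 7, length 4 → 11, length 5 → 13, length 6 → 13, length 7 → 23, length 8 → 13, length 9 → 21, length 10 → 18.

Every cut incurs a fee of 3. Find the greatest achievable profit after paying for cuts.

Let net[k] be the best obtainable value from length k. For each k, try every first piece i and keep the best of price[i] + net[k−i] minus the 3 cut fee when i<k.
net[1] = 2
net[2] = max(2+2-3, 7+0) = 7
net[3] = max(2+7-3, 7+2-3, 7+0) = 7
net[4] = max(2+7-3, 7+7-3, 7+2-3, 11+0) = 11
net[5] = max(2+11-3, 7+7-3, 7+7-3, 11+2-3, 13+0) = 13
net[6] = max(2+13-3, 7+11-3, 7+7-3, 11+7-3, 13+2-3, 13+0) = 15
net[7] = max(2+15-3, 7+13-3, 7+11-3, …, 13+2-3, 23+0) = 23
net[8] = max(2+23-3, 7+15-3, 7+13-3, …, 23+2-3, 13+0) = 22
net[9] = max(2+22-3, 7+23-3, 7+15-3, …, 13+2-3, 21+0) = 27
net[10] = max(2+27-3, 7+22-3, 7+23-3, …, 21+2-3, 18+0) = 27
One optimal plan: pieces 7 + 3 (1 cut) → 30 − 3 = 27.

27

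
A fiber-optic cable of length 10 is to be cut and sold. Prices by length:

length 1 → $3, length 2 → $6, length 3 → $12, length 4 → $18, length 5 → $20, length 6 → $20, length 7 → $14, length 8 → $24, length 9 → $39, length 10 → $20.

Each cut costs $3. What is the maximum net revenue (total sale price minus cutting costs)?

39

Consider every possible first cut. v[k] is the best of p[i]+v[k−i] over all sellable i≤k, charging 3 whenever i<k.
v[1] = 3
v[2] = max(3+3-3, 6+0) = 6
v[3] = max(3+6-3, 6+3-3, 12+0) = 12
v[4] = max(3+12-3, 6+6-3, 12+3-3, 18+0) = 18
v[5] = max(3+18-3, 6+12-3, 12+6-3, 18+3-3, 20+0) = 20
v[6] = max(3+20-3, 6+18-3, 12+12-3, 18+6-3, 20+3-3, 20+0) = 21
v[7] = max(3+21-3, 6+20-3, 12+18-3, …, 20+3-3, 14+0) = 27
v[8] = max(3+27-3, 6+21-3, 12+20-3, …, 14+3-3, 24+0) = 33
v[9] = max(3+33-3, 6+27-3, 12+21-3, …, 24+3-3, 39+0) = 39
v[10] = max(3+39-3, 6+33-3, 12+27-3, …, 39+3-3, 20+0) = 39
One optimal plan: pieces 9 + 1 (1 cut) → $42 − $3 = $39.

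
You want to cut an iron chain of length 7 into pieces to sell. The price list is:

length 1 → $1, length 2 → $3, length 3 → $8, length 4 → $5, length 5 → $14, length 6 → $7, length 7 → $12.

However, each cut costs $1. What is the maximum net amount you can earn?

Build net[k] bottom-up: net[k] = max over allowed piece i of (p[i] + net[k−i]) − 1 per cut.
net[1] = 1
net[2] = 3
net[3] = 8
net[4] = 8  (first piece 1, then net[3]=8)
net[5] = 14
net[6] = 15  (first piece 3, then net[3]=8)
net[7] = 16  (first piece 2, then net[5]=14)
One optimal plan: pieces 5 + 2 (1 cut) → $17 − $1 = $16.

16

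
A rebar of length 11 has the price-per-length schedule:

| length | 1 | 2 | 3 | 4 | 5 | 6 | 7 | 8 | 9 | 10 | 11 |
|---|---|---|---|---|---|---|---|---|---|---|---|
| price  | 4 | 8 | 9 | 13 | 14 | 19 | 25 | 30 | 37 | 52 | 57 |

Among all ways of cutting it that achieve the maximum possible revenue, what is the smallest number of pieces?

1

Let r[k] be the best obtainable value from length k. For each k, try every first piece i and keep the best of price[i] + r[k−i].
r[1] = 4
r[2] = max(4+4, 8+0) = 8
r[3] = max(4+8, 8+4, 9+0) = 12
r[4] = max(4+12, 8+8, 9+4, 13+0) = 16
r[5] = max(4+16, 8+12, 9+8, 13+4, 14+0) = 20
r[6] = max(4+20, 8+16, 9+12, 13+8, 14+4, 19+0) = 24
r[7] = max(4+24, 8+20, 9+16, …, 19+4, 25+0) = 28
r[8] = max(4+28, 8+24, 9+20, …, 25+4, 30+0) = 32
r[9] = max(4+32, 8+28, 9+24, …, 30+4, 37+0) = 37
r[10] = max(4+37, 8+32, 9+28, …, 37+4, 52+0) = 52
r[11] = max(4+52, 8+37, 9+32, …, 52+4, 57+0) = 57
Maximum revenue is ₹57.
Now minimize piece count subject to staying optimal: for each k, pieces[k] = 1 + min over i with p[i]+r[k−i]=r[k] of pieces[k−i].
pieces[8] = 4
pieces[9] = 1
pieces[10] = 1
pieces[11] = 1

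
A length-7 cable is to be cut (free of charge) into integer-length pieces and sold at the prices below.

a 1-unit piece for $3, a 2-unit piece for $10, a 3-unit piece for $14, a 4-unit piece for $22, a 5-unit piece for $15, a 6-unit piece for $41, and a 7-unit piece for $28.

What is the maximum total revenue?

Consider every possible first cut. v[k] is the best of p[i]+v[k−i] over all sellable i≤k.
v[1] = 3
v[2] = 10
v[3] = 14
v[4] = 22
v[5] = 25  (first piece 1, then v[4]=22)
v[6] = 41
v[7] = 44  (first piece 1, then v[6]=41)
One optimal cutting: 6 + 1 → $41 + $3 = $44.

44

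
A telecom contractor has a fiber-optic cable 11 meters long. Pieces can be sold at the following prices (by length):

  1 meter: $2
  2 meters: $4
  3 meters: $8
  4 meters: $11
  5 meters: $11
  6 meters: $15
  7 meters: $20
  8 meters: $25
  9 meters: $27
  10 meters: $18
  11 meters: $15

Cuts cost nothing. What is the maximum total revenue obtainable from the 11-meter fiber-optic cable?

Let best[k] be the best obtainable value from length k. For each k, try every first piece i and keep the best of price[i] + best[k−i].
best[1] = 2
best[2] = max(2+2, 4+0) = 4
best[3] = max(2+4, 4+2, 8+0) = 8
best[4] = max(2+8, 4+4, 8+2, 11+0) = 11
best[5] = max(2+11, 4+8, 8+4, 11+2, 11+0) = 13
best[6] = max(2+13, 4+11, 8+8, 11+4, 11+2, 15+0) = 16
best[7] = max(2+16, 4+13, 8+11, …, 15+2, 20+0) = 20
best[8] = max(2+20, 4+16, 8+13, …, 20+2, 25+0) = 25
best[9] = max(2+25, 4+20, 8+16, …, 25+2, 27+0) = 27
best[10] = max(2+27, 4+25, 8+20, …, 27+2, 18+0) = 29
best[11] = max(2+29, 4+27, 8+25, …, 18+2, 15+0) = 33
One optimal cutting: 8 + 3 → $25 + $8 = $33.

33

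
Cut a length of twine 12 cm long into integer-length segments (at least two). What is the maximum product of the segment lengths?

81

Fill g[k] for k=2..12: at each k try every first piece i and multiply by the better of (k−i) uncut or g[k−i].
g[2] = 1·max(1,0) = 1·1 = 1
g[3] = max(1·2, 2·1) = 2
g[4] = max(1·3, 2·2, 3·1) = 4
g[5] = max(1·4, 2·3, 3·2, 4·1) = 6
g[6] = max(1·6, 2·4, 3·3, 4·2, 5·1) = 9
g[7] = max(1·9, 2·6, 3·4, 4·3, 5·2, 6·1) = 12
g[8] = max(1·12, 2·9, 3·6, …, 6·2, 7·1) = 18
g[9] = max(1·18, 2·12, 3·9, …, 7·2, 8·1) = 27
g[10] = max(1·27, 2·18, 3·12, …, 8·2, 9·1) = 36
g[11] = max(1·36, 2·27, 3·18, …, 9·2, 10·1) = 54
g[12] = max(1·54, 2·36, 3·27, …, 10·2, 11·1) = 81
One optimal split: 3 + 3 + 3 + 3; product 3·3·3·3 = 81.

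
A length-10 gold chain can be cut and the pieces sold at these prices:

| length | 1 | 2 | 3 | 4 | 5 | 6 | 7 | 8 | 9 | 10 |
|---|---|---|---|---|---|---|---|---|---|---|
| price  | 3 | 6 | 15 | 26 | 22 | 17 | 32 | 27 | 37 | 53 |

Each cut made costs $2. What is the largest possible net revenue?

Consider every possible first cut. net[k] is the best of p[i]+net[k−i] over all sellable i≤k, charging 2 whenever i<k.
net[1] = 3
net[2] = 6
net[3] = 15
net[4] = 26
net[5] = 27  (first piece 1, then net[4]=26)
net[6] = 30  (first piece 2, then net[4]=26)
net[7] = 39  (first piece 3, then net[4]=26)
net[8] = 50  (first piece 4, then net[4]=26)
net[9] = 51  (first piece 1, then net[8]=50)
net[10] = 54  (first piece 2, then net[8]=50)
One optimal plan: pieces 4 + 4 + 2 (2 cuts) → $58 − $4 = $54.

54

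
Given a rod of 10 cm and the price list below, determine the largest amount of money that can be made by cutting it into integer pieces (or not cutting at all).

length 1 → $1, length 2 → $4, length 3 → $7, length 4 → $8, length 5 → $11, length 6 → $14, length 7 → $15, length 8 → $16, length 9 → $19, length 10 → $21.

Consider every possible first cut. best[k] is the best of p[i]+best[k−i] over all sellable i≤k.
best[1] = 1
best[2] = max(1+1, 4+0) = 4
best[3] = max(1+4, 4+1, 7+0) = 7
best[4] = max(1+7, 4+4, 7+1, 8+0) = 8
best[5] = max(1+8, 4+7, 7+4, 8+1, 11+0) = 11
best[6] = max(1+11, 4+8, 7+7, 8+4, 11+1, 14+0) = 14
best[7] = max(1+14, 4+11, 7+8, …, 14+1, 15+0) = 15
best[8] = max(1+15, 4+14, 7+11, …, 15+1, 16+0) = 18
best[9] = max(1+18, 4+15, 7+14, …, 16+1, 19+0) = 21
best[10] = max(1+21, 4+18, 7+15, …, 19+1, 21+0) = 22
One optimal cutting: 3 + 3 + 3 + 1 → $7 + $7 + $7 + $1 = $22.

22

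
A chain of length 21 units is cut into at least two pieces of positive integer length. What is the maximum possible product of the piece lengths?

Define g[k] = max over 1≤i<k of i · max(k−i, g[k−i]); the inner max lets the remainder stay uncut if that's better.
g[2] = 1*max(1,0) = 1*1 = 1
g[3] = max(1*2, 2*1) = 2
g[4] = max(1*3, 2*2, 3*1) = 4
g[5] = max(1*4, 2*3, 3*2, 4*1) = 6
g[6] = max(1*6, 2*4, 3*3, 4*2, 5*1) = 9
g[7] = max(1*9, 2*6, 3*4, 4*3, 5*2, 6*1) = 12
g[8] = max(1*12, 2*9, 3*6, …, 6*2, 7*1) = 18
g[9] = max(1*18, 2*12, 3*9, …, 7*2, 8*1) = 27
g[10] = max(1*27, 2*18, 3*12, …, 8*2, 9*1) = 36
g[11] = max(1*36, 2*27, 3*18, …, 9*2, 10*1) = 54
g[12] = max(1*54, 2*36, 3*27, …, 10*2, 11*1) = 81
g[13] = max(1*81, 2*54, 3*36, …, 11*2, 12*1) = 108
g[14] = max(1*108, 2*81, 3*54, …, 12*2, 13*1) = 162
g[15] = max(1*162, 2*108, 3*81, …, 13*2, 14*1) = 243
g[16] = max(1*243, 2*162, 3*108, …, 14*2, 15*1) = 324
g[17] = max(1*324, 2*243, 3*162, …, 15*2, 16*1) = 486
g[18] = max(1*486, 2*324, 3*243, …, 16*2, 17*1) = 729
g[19] = max(1*729, 2*486, 3*324, …, 17*2, 18*1) = 972
g[20] = max(1*972, 2*729, 3*486, …, 18*2, 19*1) = 1458
g[21] = max(1*1458, 2*972, 3*729, …, 19*2, 20*1) = 2187
One optimal split: 3 + 3 + 3 + 3 + 3 + 3 + 3; product 3*3*3*3*3*3*3 = 2187.

2187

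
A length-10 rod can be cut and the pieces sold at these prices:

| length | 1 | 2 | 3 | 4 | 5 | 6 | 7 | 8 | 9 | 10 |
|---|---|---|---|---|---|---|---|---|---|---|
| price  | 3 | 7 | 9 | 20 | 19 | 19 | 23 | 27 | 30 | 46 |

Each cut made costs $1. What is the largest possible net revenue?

46

Consider every possible first cut. v[k] is the best of p[i]+v[k−i] over all sellable i≤k, charging 1 whenever i<k.
v[1] = 3
v[2] = max(3+3-1, 7+0) = 7
v[3] = max(3+7-1, 7+3-1, 9+0) = 9
v[4] = max(3+9-1, 7+7-1, 9+3-1, 20+0) = 20
v[5] = max(3+20-1, 7+9-1, 9+7-1, 20+3-1, 19+0) = 22
v[6] = max(3+22-1, 7+20-1, 9+9-1, 20+7-1, 19+3-1, 19+0) = 26
v[7] = max(3+26-1, 7+22-1, 9+20-1, …, 19+3-1, 23+0) = 28
v[8] = max(3+28-1, 7+26-1, 9+22-1, …, 23+3-1, 27+0) = 39
v[9] = max(3+39-1, 7+28-1, 9+26-1, …, 27+3-1, 30+0) = 41
v[10] = max(3+41-1, 7+39-1, 9+28-1, …, 30+3-1, 46+0) = 46
Best is to make no cuts and sell whole for $46.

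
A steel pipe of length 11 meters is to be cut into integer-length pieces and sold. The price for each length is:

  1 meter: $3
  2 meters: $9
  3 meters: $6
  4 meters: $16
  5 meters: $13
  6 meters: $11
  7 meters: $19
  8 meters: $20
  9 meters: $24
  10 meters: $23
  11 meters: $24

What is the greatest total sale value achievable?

48

Build best[k] bottom-up: best[k] = max over allowed piece i of (p[i] + best[k−i]).
best[1] = 3
best[2] = 9
best[3] = 12  (first piece 1, then best[2]=9)
best[4] = 18  (first piece 2, then best[2]=9)
best[5] = 21  (first piece 1, then best[4]=18)
best[6] = 27  (first piece 2, then best[4]=18)
best[7] = 30  (first piece 1, then best[6]=27)
best[8] = 36  (first piece 2, then best[6]=27)
best[9] = 39  (first piece 1, then best[8]=36)
best[10] = 45  (first piece 2, then best[8]=36)
best[11] = 48  (first piece 1, then best[10]=45)
One optimal cutting: 2 + 2 + 2 + 2 + 2 + 1 → $9 + $9 + $9 + $9 + $9 + $3 = $48.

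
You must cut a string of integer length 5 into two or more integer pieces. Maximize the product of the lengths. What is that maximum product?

Let m[k] be the best product for length k (with at least one cut). For each first piece i, the rest contributes max(k−i, m[k−i]).
m[2] = 1·max(1,0) = 1·1 = 1
m[3] = 1·max(2,1) = 1·2 = 2
m[4] = 2·max(2,1) = 2·2 = 4
m[5] = 2·max(3,2) = 2·3 = 6
One optimal split: 3 + 2; product 3·2 = 6.

6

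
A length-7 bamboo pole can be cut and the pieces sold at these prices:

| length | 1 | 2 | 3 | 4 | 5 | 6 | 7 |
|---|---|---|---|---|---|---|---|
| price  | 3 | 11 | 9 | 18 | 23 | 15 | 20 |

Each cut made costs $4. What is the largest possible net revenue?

Build v[k] bottom-up: v[k] = max over allowed piece i of (p[i] + v[k−i]) − 4 per cut.
v[1] = 3
v[2] = 11
v[3] = 10  (first piece 1, then v[2]=11)
v[4] = 18  (first piece 2, then v[2]=11)
v[5] = 23
v[6] = 25  (first piece 2, then v[4]=18)
v[7] = 30  (first piece 2, then v[5]=23)
One optimal plan: pieces 5 + 2 (1 cut) → $34 − $4 = $30.

30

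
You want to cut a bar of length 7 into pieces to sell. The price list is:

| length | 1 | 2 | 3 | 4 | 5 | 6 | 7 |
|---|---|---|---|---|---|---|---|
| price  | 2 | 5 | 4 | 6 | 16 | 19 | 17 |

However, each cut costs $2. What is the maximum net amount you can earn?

Consider every possible first cut. v[k] is the best of p[i]+v[k−i] over all sellable i≤k, charging 2 whenever i<k.
v[1] = 2
v[2] = 5
v[3] = 5  (first piece 1, then v[2]=5)
v[4] = 8  (first piece 2, then v[2]=5)
v[5] = 16
v[6] = 19
v[7] = 19  (first piece 1, then v[6]=19)
One optimal plan: pieces 6 + 1 (1 cut) → $21 − $2 = $19.

19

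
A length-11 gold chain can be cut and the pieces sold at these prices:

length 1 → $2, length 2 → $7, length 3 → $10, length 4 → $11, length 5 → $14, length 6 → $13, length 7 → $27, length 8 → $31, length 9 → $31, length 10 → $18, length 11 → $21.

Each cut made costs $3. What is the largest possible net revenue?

38

Let r[k] be the best obtainable value from length k. For each k, try every first piece i and keep the best of price[i] + r[k−i] minus the 3 cut fee when i<k.
r[1] = 2
r[2] = max(2+2-3, 7+0) = 7
r[3] = max(2+7-3, 7+2-3, 10+0) = 10
r[4] = max(2+10-3, 7+7-3, 10+2-3, 11+0) = 11
r[5] = max(2+11-3, 7+10-3, 10+7-3, 11+2-3, 14+0) = 14
r[6] = max(2+14-3, 7+11-3, 10+10-3, 11+7-3, 14+2-3, 13+0) = 17
r[7] = max(2+17-3, 7+14-3, 10+11-3, …, 13+2-3, 27+0) = 27
r[8] = max(2+27-3, 7+17-3, 10+14-3, …, 27+2-3, 31+0) = 31
r[9] = max(2+31-3, 7+27-3, 10+17-3, …, 31+2-3, 31+0) = 31
r[10] = max(2+31-3, 7+31-3, 10+27-3, …, 31+2-3, 18+0) = 35
r[11] = max(2+35-3, 7+31-3, 10+31-3, …, 18+2-3, 21+0) = 38
One optimal plan: pieces 8 + 3 (1 cut) → $41 − $3 = $38.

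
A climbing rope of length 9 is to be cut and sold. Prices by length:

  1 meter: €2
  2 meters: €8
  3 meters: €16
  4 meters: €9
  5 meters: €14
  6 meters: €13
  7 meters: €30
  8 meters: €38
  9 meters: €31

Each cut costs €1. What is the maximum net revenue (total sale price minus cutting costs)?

46

Let v[k] be the best obtainable value from length k. For each k, try every first piece i and keep the best of price[i] + v[k−i] minus the 1 cut fee when i<k.
v[1] = 2
v[2] = 8
v[3] = 16
v[4] = 17  (first piece 1, then v[3]=16)
v[5] = 23  (first piece 2, then v[3]=16)
v[6] = 31  (first piece 3, then v[3]=16)
v[7] = 32  (first piece 1, then v[6]=31)
v[8] = 38  (first piece 2, then v[6]=31)
v[9] = 46  (first piece 3, then v[6]=31)
One optimal plan: pieces 3 + 3 + 3 (2 cuts) → €48 − €2 = €46.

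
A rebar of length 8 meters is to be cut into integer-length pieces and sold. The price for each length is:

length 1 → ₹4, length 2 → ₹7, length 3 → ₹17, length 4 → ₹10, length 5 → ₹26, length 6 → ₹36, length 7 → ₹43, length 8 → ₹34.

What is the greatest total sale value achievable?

Let r[k] be the best obtainable value from length k. For each k, try every first piece i and keep the best of price[i] + r[k−i].
r[1] = 4
r[2] = max(4+4, 7+0) = 8
r[3] = max(4+8, 7+4, 17+0) = 17
r[4] = max(4+17, 7+8, 17+4, 10+0) = 21
r[5] = max(4+21, 7+17, 17+8, 10+4, 26+0) = 26
r[6] = max(4+26, 7+21, 17+17, 10+8, 26+4, 36+0) = 36
r[7] = max(4+36, 7+26, 17+21, …, 36+4, 43+0) = 43
r[8] = max(4+43, 7+36, 17+26, …, 43+4, 34+0) = 47
One optimal cutting: 7 + 1 → ₹43 + ₹4 = ₹47.

47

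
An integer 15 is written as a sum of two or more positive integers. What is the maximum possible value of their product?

243

Define m[k] = max over 1≤i<k of i · max(k−i, m[k−i]); the inner max lets the remainder stay uncut if that's better.
Small cases: m[2]=1, m[3]=2, m[4]=4, m[5]=6, m[6]=9, m[7]=12.
m[8] = 2×max(6,9) = 2×9 = 18
m[9] = 3×max(6,9) = 3×9 = 27
m[10] = 2×max(8,18) = 2×18 = 36
m[11] = 2×max(9,27) = 2×27 = 54
m[12] = 3×max(9,27) = 3×27 = 81
m[13] = 2×max(11,54) = 2×54 = 108
m[14] = 2×max(12,81) = 2×81 = 162
m[15] = 3×max(12,81) = 3×81 = 243
One optimal split: 3 + 3 + 3 + 3 + 3; product 3×3×3×3×3 = 243.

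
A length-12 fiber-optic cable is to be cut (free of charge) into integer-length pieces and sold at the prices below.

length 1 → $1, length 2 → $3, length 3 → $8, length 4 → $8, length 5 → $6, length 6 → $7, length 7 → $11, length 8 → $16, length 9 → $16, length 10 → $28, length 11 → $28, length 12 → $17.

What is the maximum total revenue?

Let R[k] be the best obtainable value from length k. For each k, try every first piece i and keep the best of price[i] + R[k−i].
R[1] = 1
R[2] = 3
R[3] = 8
R[4] = 9  (first piece 1, then R[3]=8)
R[5] = 11  (first piece 2, then R[3]=8)
R[6] = 16  (first piece 3, then R[3]=8)
R[7] = 17  (first piece 1, then R[6]=16)
R[8] = 19  (first piece 2, then R[6]=16)
R[9] = 24  (first piece 3, then R[6]=16)
R[10] = 28
R[11] = 29  (first piece 1, then R[10]=28)
R[12] = 32  (first piece 3, then R[9]=24)
One optimal cutting: 3 + 3 + 3 + 3 → $8 + $8 + $8 + $8 = $32.

32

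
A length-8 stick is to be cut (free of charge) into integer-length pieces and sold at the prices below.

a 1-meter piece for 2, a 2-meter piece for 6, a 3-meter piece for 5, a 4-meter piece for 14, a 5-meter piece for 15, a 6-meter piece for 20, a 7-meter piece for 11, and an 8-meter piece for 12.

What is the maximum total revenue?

Consider every possible first cut. r[k] is the best of p[i]+r[k−i] over all sellable i≤k.
r[1] = 2
r[2] = max(2+2, 6+0) = 6
r[3] = max(2+6, 6+2, 5+0) = 8
r[4] = max(2+8, 6+6, 5+2, 14+0) = 14
r[5] = max(2+14, 6+8, 5+6, 14+2, 15+0) = 16
r[6] = max(2+16, 6+14, 5+8, 14+6, 15+2, 20+0) = 20
r[7] = max(2+20, 6+16, 5+14, …, 20+2, 11+0) = 22
r[8] = max(2+22, 6+20, 5+16, …, 11+2, 12+0) = 28
One optimal cutting: 4 + 4 → 14 + 14 = 28.

28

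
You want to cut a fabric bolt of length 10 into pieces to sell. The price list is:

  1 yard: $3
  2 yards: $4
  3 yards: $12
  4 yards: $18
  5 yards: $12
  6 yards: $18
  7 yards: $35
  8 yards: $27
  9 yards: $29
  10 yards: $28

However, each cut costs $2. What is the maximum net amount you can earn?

45

Consider every possible first cut. v[k] is the best of p[i]+v[k−i] over all sellable i≤k, charging 2 whenever i<k.
v[1] = 3
v[2] = max(3+3-2, 4+0) = 4
v[3] = max(3+4-2, 4+3-2, 12+0) = 12
v[4] = max(3+12-2, 4+4-2, 12+3-2, 18+0) = 18
v[5] = max(3+18-2, 4+12-2, 12+4-2, 18+3-2, 12+0) = 19
v[6] = max(3+19-2, 4+18-2, 12+12-2, 18+4-2, 12+3-2, 18+0) = 22
v[7] = max(3+22-2, 4+19-2, 12+18-2, …, 18+3-2, 35+0) = 35
v[8] = max(3+35-2, 4+22-2, 12+19-2, …, 35+3-2, 27+0) = 36
v[9] = max(3+36-2, 4+35-2, 12+22-2, …, 27+3-2, 29+0) = 37
v[10] = max(3+37-2, 4+36-2, 12+35-2, …, 29+3-2, 28+0) = 45
One optimal plan: pieces 7 + 3 (1 cut) → $47 − $2 = $45.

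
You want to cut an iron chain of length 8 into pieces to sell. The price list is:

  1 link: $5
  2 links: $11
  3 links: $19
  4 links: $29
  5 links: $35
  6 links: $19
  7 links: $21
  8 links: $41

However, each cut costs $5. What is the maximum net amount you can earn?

53

Build r[k] bottom-up: r[k] = max over allowed piece i of (p[i] + r[k−i]) − 5 per cut.
r[1] = 5
r[2] = max(5+5-5, 11+0) = 11
r[3] = max(5+11-5, 11+5-5, 19+0) = 19
r[4] = max(5+19-5, 11+11-5, 19+5-5, 29+0) = 29
r[5] = max(5+29-5, 11+19-5, 19+11-5, 29+5-5, 35+0) = 35
r[6] = max(5+35-5, 11+29-5, 19+19-5, 29+11-5, 35+5-5, 19+0) = 35
r[7] = max(5+35-5, 11+35-5, 19+29-5, …, 19+5-5, 21+0) = 43
r[8] = max(5+43-5, 11+35-5, 19+35-5, …, 21+5-5, 41+0) = 53
One optimal plan: pieces 4 + 4 (1 cut) → $58 − $5 = $53.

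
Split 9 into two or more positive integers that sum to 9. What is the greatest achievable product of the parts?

27

Let P[k] be the best product for length k (with at least one cut). For each first piece i, the rest contributes max(k−i, P[k−i]).
Small cases: P[2]=1, P[3]=2, P[4]=4.
P[5] = max(1·4, 2·3, 3·2, 4·1) = 6
P[6] = max(1·6, 2·4, 3·3, 4·2, 5·1) = 9
P[7] = max(1·9, 2·6, 3·4, 4·3, 5·2, 6·1) = 12
P[8] = max(1·12, 2·9, 3·6, …, 6·2, 7·1) = 18
P[9] = max(1·18, 2·12, 3·9, …, 7·2, 8·1) = 27
One optimal split: 3 + 3 + 3; product 3·3·3 = 27.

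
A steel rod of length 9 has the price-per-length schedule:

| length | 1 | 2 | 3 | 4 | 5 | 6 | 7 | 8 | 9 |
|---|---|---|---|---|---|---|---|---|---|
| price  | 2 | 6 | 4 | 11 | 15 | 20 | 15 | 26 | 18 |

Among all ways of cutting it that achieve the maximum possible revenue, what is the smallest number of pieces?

Build r[k] bottom-up: r[k] = max over allowed piece i of (p[i] + r[k−i]).
r[1] = 2
r[2] = 6
r[3] = 8  (first piece 1, then r[2]=6)
r[4] = 12  (first piece 2, then r[2]=6)
r[5] = 15
r[6] = 20
r[7] = 22  (first piece 1, then r[6]=20)
r[8] = 26  (first piece 2, then r[6]=20)
r[9] = 28  (first piece 1, then r[8]=26)
Maximum revenue is $28.
Now minimize piece count subject to staying optimal: for each k, pieces[k] = 1 + min over i with p[i]+r[k−i]=r[k] of pieces[k−i].
pieces[6] = 1
pieces[7] = 2
pieces[8] = 1
pieces[9] = 2

2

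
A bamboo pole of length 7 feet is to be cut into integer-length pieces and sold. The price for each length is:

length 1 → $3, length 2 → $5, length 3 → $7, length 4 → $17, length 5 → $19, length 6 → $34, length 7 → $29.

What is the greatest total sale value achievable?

37

Build R[k] bottom-up: R[k] = max over allowed piece i of (p[i] + R[k−i]).
R[1] = 3
R[2] = max(3+3, 5+0) = 6
R[3] = max(3+6, 5+3, 7+0) = 9
R[4] = max(3+9, 5+6, 7+3, 17+0) = 17
R[5] = max(3+17, 5+9, 7+6, 17+3, 19+0) = 20
R[6] = max(3+20, 5+17, 7+9, 17+6, 19+3, 34+0) = 34
R[7] = max(3+34, 5+20, 7+17, …, 34+3, 29+0) = 37
One optimal cutting: 6 + 1 → $34 + $3 = $37.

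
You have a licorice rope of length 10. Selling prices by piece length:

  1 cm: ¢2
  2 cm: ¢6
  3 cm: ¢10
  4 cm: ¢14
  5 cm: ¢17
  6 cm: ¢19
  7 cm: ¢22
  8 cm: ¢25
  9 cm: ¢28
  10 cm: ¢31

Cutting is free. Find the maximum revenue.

Consider every possible first cut. R[k] is the best of p[i]+R[k−i] over all sellable i≤k.
R[1] = 2
R[2] = max(2+2, 6+0) = 6
R[3] = max(2+6, 6+2, 10+0) = 10
R[4] = max(2+10, 6+6, 10+2, 14+0) = 14
R[5] = max(2+14, 6+10, 10+6, 14+2, 17+0) = 17
R[6] = max(2+17, 6+14, 10+10, 14+6, 17+2, 19+0) = 20
R[7] = max(2+20, 6+17, 10+14, …, 19+2, 22+0) = 24
R[8] = max(2+24, 6+20, 10+17, …, 22+2, 25+0) = 28
R[9] = max(2+28, 6+24, 10+20, …, 25+2, 28+0) = 31
R[10] = max(2+31, 6+28, 10+24, …, 28+2, 31+0) = 34
One optimal cutting: 4 + 4 + 2 → ¢14 + ¢14 + ¢6 = ¢34.

34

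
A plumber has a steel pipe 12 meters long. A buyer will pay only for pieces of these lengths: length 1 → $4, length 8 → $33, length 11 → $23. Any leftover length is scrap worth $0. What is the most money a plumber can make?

Let best[k] be the best obtainable value from length k. For each k, try every first piece i and keep the best of price[i] + best[k−i].
best[1] = 4
best[2] = 8  (first piece 1, then best[1]=4)
best[3] = 12  (first piece 1, then best[2]=8)
best[4] = 16  (first piece 1, then best[3]=12)
best[5] = 20  (first piece 1, then best[4]=16)
best[6] = 24  (first piece 1, then best[5]=20)
best[7] = 28  (first piece 1, then best[6]=24)
best[8] = 33
best[9] = 37  (first piece 1, then best[8]=33)
best[10] = 41  (first piece 1, then best[9]=37)
best[11] = 45  (first piece 1, then best[10]=41)
best[12] = 49  (first piece 1, then best[11]=45)
One optimal cutting: 8 + 1 + 1 + 1 + 1 → $49.

49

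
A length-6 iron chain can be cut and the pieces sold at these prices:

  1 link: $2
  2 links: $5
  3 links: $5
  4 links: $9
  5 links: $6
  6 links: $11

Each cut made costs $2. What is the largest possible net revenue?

Consider every possible first cut. r[k] is the best of p[i]+r[k−i] over all sellable i≤k, charging 2 whenever i<k.
r[1] = 2
r[2] = 5
r[3] = 5  (first piece 1, then r[2]=5)
r[4] = 9
r[5] = 9  (first piece 1, then r[4]=9)
r[6] = 12  (first piece 2, then r[4]=9)
One optimal plan: pieces 4 + 2 (1 cut) → $14 − $2 = $12.

12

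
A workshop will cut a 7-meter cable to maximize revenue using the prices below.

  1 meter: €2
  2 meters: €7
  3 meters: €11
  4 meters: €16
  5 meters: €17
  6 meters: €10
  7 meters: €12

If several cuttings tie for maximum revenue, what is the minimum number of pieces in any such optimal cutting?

Build r[k] bottom-up: r[k] = max over allowed piece i of (p[i] + r[k−i]).
r[1] = 2
r[2] = max(2+2, 7+0) = 7
r[3] = max(2+7, 7+2, 11+0) = 11
r[4] = max(2+11, 7+7, 11+2, 16+0) = 16
r[5] = max(2+16, 7+11, 11+7, 16+2, 17+0) = 18
r[6] = max(2+18, 7+16, 11+11, 16+7, 17+2, 10+0) = 23
r[7] = max(2+23, 7+18, 11+16, …, 10+2, 12+0) = 27
Maximum revenue is €27.
Now minimize piece count subject to staying optimal: for each k, pieces[k] = 1 + min over i with p[i]+r[k−i]=r[k] of pieces[k−i].
pieces[4] = 1
pieces[5] = 2
pieces[6] = 2
pieces[7] = 2

2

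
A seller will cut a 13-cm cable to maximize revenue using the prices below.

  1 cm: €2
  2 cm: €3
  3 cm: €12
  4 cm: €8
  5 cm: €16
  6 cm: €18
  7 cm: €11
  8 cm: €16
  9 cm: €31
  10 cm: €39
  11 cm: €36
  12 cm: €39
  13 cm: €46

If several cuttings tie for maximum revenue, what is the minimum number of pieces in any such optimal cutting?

2

Consider every possible first cut. r[k] is the best of p[i]+r[k−i] over all sellable i≤k.
r[1] = 2
r[2] = max(2+2, 3+0) = 4
r[3] = max(2+4, 3+2, 12+0) = 12
r[4] = max(2+12, 3+4, 12+2, 8+0) = 14
r[5] = max(2+14, 3+12, 12+4, 8+2, 16+0) = 16
r[6] = max(2+16, 3+14, 12+12, 8+4, 16+2, 18+0) = 24
r[7] = max(2+24, 3+16, 12+14, …, 18+2, 11+0) = 26
r[8] = max(2+26, 3+24, 12+16, …, 11+2, 16+0) = 28
r[9] = max(2+28, 3+26, 12+24, …, 16+2, 31+0) = 36
r[10] = max(2+36, 3+28, 12+26, …, 31+2, 39+0) = 39
r[11] = max(2+39, 3+36, 12+28, …, 39+2, 36+0) = 41
r[12] = max(2+41, 3+39, 12+36, …, 36+2, 39+0) = 48
r[13] = max(2+48, 3+41, 12+39, …, 39+2, 46+0) = 51
Maximum revenue is €51.
Now minimize piece count subject to staying optimal: for each k, pieces[k] = 1 + min over i with p[i]+r[k−i]=r[k] of pieces[k−i].
pieces[10] = 1
pieces[11] = 2
pieces[12] = 4
pieces[13] = 2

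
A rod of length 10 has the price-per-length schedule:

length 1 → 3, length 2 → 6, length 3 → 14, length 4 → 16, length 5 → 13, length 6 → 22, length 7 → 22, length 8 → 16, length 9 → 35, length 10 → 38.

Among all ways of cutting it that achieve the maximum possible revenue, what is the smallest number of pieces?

4

Consider every possible first cut. r[k] is the best of p[i]+r[k−i] over all sellable i≤k.
r[1] = 3
r[2] = max(3+3, 6+0) = 6
r[3] = max(3+6, 6+3, 14+0) = 14
r[4] = max(3+14, 6+6, 14+3, 16+0) = 17
r[5] = max(3+17, 6+14, 14+6, 16+3, 13+0) = 20
r[6] = max(3+20, 6+17, 14+14, 16+6, 13+3, 22+0) = 28
r[7] = max(3+28, 6+20, 14+17, …, 22+3, 22+0) = 31
r[8] = max(3+31, 6+28, 14+20, …, 22+3, 16+0) = 34
r[9] = max(3+34, 6+31, 14+28, …, 16+3, 35+0) = 42
r[10] = max(3+42, 6+34, 14+31, …, 35+3, 38+0) = 45
Maximum revenue is 45.
Now minimize piece count subject to staying optimal: for each k, pieces[k] = 1 + min over i with p[i]+r[k−i]=r[k] of pieces[k−i].
pieces[7] = 3
pieces[8] = 3
pieces[9] = 3
pieces[10] = 4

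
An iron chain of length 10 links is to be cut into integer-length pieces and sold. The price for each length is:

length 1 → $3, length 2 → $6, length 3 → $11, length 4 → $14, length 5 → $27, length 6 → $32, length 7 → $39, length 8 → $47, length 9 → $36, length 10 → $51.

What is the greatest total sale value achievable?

54

Consider every possible first cut. best[k] is the best of p[i]+best[k−i] over all sellable i≤k.
best[1] = 3
best[2] = max(3+3, 6+0) = 6
best[3] = max(3+6, 6+3, 11+0) = 11
best[4] = max(3+11, 6+6, 11+3, 14+0) = 14
best[5] = max(3+14, 6+11, 11+6, 14+3, 27+0) = 27
best[6] = max(3+27, 6+14, 11+11, 14+6, 27+3, 32+0) = 32
best[7] = max(3+32, 6+27, 11+14, …, 32+3, 39+0) = 39
best[8] = max(3+39, 6+32, 11+27, …, 39+3, 47+0) = 47
best[9] = max(3+47, 6+39, 11+32, …, 47+3, 36+0) = 50
best[10] = max(3+50, 6+47, 11+39, …, 36+3, 51+0) = 54
One optimal cutting: 5 + 5 → $27 + $27 = $54.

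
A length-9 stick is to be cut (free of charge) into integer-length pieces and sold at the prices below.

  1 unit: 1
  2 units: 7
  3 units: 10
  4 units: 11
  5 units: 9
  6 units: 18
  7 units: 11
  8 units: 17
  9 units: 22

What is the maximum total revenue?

Let v[k] be the best obtainable value from length k. For each k, try every first piece i and keep the best of price[i] + v[k−i].
v[1] = 1
v[2] = max(1+1, 7+0) = 7
v[3] = max(1+7, 7+1, 10+0) = 10
v[4] = max(1+10, 7+7, 10+1, 11+0) = 14
v[5] = max(1+14, 7+10, 10+7, 11+1, 9+0) = 17
v[6] = max(1+17, 7+14, 10+10, 11+7, 9+1, 18+0) = 21
v[7] = max(1+21, 7+17, 10+14, …, 18+1, 11+0) = 24
v[8] = max(1+24, 7+21, 10+17, …, 11+1, 17+0) = 28
v[9] = max(1+28, 7+24, 10+21, …, 17+1, 22+0) = 31
One optimal cutting: 3 + 2 + 2 + 2 → 10 + 7 + 7 + 7 = 31.

31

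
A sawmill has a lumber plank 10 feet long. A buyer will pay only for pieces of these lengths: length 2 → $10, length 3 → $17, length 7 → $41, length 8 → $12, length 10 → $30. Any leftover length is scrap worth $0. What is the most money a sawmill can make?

Let r[k] be the best obtainable value from length k. For each k, try every first piece i and keep the best of price[i] + r[k−i].
r[1] = 0
r[2] = 10
r[3] = 17
r[4] = 20  (first piece 2, then r[2]=10)
r[5] = 27  (first piece 2, then r[3]=17)
r[6] = 34  (first piece 3, then r[3]=17)
r[7] = 41
r[8] = 44  (first piece 2, then r[6]=34)
r[9] = 51  (first piece 2, then r[7]=41)
r[10] = 58  (first piece 3, then r[7]=41)
One optimal cutting: 7 + 3 → $58.

58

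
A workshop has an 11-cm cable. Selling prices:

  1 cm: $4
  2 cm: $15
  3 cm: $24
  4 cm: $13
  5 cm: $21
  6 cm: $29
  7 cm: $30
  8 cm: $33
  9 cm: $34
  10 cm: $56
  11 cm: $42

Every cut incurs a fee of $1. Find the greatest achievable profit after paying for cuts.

84

Let net[k] be the best obtainable value from length k. For each k, try every first piece i and keep the best of price[i] + net[k−i] minus the 1 cut fee when i<k.
net[1] = 4
net[2] = 15
net[3] = 24
net[4] = 29  (first piece 2, then net[2]=15)
net[5] = 38  (first piece 2, then net[3]=24)
net[6] = 47  (first piece 3, then net[3]=24)
net[7] = 52  (first piece 2, then net[5]=38)
net[8] = 61  (first piece 2, then net[6]=47)
net[9] = 70  (first piece 3, then net[6]=47)
net[10] = 75  (first piece 2, then net[8]=61)
net[11] = 84  (first piece 2, then net[9]=70)
One optimal plan: pieces 3 + 3 + 3 + 2 (3 cuts) → $87 − $3 = $84.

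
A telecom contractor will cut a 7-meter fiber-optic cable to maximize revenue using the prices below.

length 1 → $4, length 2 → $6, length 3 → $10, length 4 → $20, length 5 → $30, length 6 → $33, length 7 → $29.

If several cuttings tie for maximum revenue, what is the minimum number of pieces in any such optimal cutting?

Let r[k] be the best obtainable value from length k. For each k, try every first piece i and keep the best of price[i] + r[k−i].
r[1] = 4
r[2] = 8  (first piece 1, then r[1]=4)
r[3] = 12  (first piece 1, then r[2]=8)
r[4] = 20
r[5] = 30
r[6] = 34  (first piece 1, then r[5]=30)
r[7] = 38  (first piece 1, then r[6]=34)
Maximum revenue is $38.
Now minimize piece count subject to staying optimal: for each k, pieces[k] = 1 + min over i with p[i]+r[k−i]=r[k] of pieces[k−i].
pieces[4] = 1
pieces[5] = 1
pieces[6] = 2
pieces[7] = 3

3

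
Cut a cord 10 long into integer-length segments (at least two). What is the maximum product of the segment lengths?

Fill prod[k] for k=2..10: at each k try every first piece i and multiply by the better of (k−i) uncut or prod[k−i].
Small cases: prod[2]=1.
prod[3] = 1·max(2,1) = 1·2 = 2
prod[4] = 2·max(2,1) = 2·2 = 4
prod[5] = 2·max(3,2) = 2·3 = 6
prod[6] = 3·max(3,2) = 3·3 = 9
prod[7] = 2·max(5,6) = 2·6 = 12
prod[8] = 2·max(6,9) = 2·9 = 18
prod[9] = 3·max(6,9) = 3·9 = 27
prod[10] = 2·max(8,18) = 2·18 = 36
One optimal split: 3 + 3 + 2 + 2; product 3·3·2·2 = 36.

36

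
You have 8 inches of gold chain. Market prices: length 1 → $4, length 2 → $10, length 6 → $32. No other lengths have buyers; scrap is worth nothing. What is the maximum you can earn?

42

Build f[k] bottom-up: f[k] = max over allowed piece i of (p[i] + f[k−i]).
f[1] = 4
f[2] = max(4+4, 10+0) = 10
f[3] = max(4+10, 10+4) = 14
f[4] = max(4+14, 10+10) = 20
f[5] = max(4+20, 10+14) = 24
f[6] = max(4+24, 10+20, 32+0) = 32
f[7] = max(4+32, 10+24, 32+4) = 36
f[8] = max(4+36, 10+32, 32+10) = 42
One optimal cutting: 6 + 2 → $42.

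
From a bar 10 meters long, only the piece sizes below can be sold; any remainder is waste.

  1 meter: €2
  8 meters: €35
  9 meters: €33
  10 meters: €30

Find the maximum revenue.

Consider every possible first cut. best[k] is the best of p[i]+best[k−i] over all sellable i≤k.
best[1] = 2
best[2] = 4  (first piece 1, then best[1]=2)
best[3] = 6  (first piece 1, then best[2]=4)
best[4] = 8  (first piece 1, then best[3]=6)
best[5] = 10  (first piece 1, then best[4]=8)
best[6] = 12  (first piece 1, then best[5]=10)
best[7] = 14  (first piece 1, then best[6]=12)
best[8] = max(2+14, 35+0) = 35
best[9] = max(2+35, 35+2, 33+0) = 37
best[10] = max(2+37, 35+4, 33+2, 30+0) = 39
One optimal cutting: 8 + 1 + 1 → €39.

39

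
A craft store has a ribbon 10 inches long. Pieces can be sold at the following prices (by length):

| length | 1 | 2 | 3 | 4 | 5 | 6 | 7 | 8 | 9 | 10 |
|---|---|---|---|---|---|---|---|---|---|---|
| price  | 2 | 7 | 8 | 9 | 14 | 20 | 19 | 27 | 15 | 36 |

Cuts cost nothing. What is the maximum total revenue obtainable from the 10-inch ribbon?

Consider every possible first cut. r[k] is the best of p[i]+r[k−i] over all sellable i≤k.
r[1] = 2
r[2] = max(2+2, 7+0) = 7
r[3] = max(2+7, 7+2, 8+0) = 9
r[4] = max(2+9, 7+7, 8+2, 9+0) = 14
r[5] = max(2+14, 7+9, 8+7, 9+2, 14+0) = 16
r[6] = max(2+16, 7+14, 8+9, 9+7, 14+2, 20+0) = 21
r[7] = max(2+21, 7+16, 8+14, …, 20+2, 19+0) = 23
r[8] = max(2+23, 7+21, 8+16, …, 19+2, 27+0) = 28
r[9] = max(2+28, 7+23, 8+21, …, 27+2, 15+0) = 30
r[10] = max(2+30, 7+28, 8+23, …, 15+2, 36+0) = 36
Best is to sell the whole 10-inch piece uncut for ¢36.

36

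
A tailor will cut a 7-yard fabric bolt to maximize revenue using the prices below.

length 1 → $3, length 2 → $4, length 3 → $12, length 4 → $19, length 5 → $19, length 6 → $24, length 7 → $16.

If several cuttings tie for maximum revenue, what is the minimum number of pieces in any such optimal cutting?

Build r[k] bottom-up: r[k] = max over allowed piece i of (p[i] + r[k−i]).
r[1] = 3
r[2] = max(3+3, 4+0) = 6
r[3] = max(3+6, 4+3, 12+0) = 12
r[4] = max(3+12, 4+6, 12+3, 19+0) = 19
r[5] = max(3+19, 4+12, 12+6, 19+3, 19+0) = 22
r[6] = max(3+22, 4+19, 12+12, 19+6, 19+3, 24+0) = 25
r[7] = max(3+25, 4+22, 12+19, …, 24+3, 16+0) = 31
Maximum revenue is $31.
Now minimize piece count subject to staying optimal: for each k, pieces[k] = 1 + min over i with p[i]+r[k−i]=r[k] of pieces[k−i].
pieces[4] = 1
pieces[5] = 2
pieces[6] = 3
pieces[7] = 2

2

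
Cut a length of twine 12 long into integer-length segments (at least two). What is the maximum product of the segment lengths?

81

Fill m[k] for k=2..12: at each k try every first piece i and multiply by the better of (k−i) uncut or m[k−i].
m[2] = 1*max(1,0) = 1*1 = 1
m[3] = 1*max(2,1) = 1*2 = 2
m[4] = 2*max(2,1) = 2*2 = 4
m[5] = 2*max(3,2) = 2*3 = 6
m[6] = 3*max(3,2) = 3*3 = 9
m[7] = 2*max(5,6) = 2*6 = 12
m[8] = 2*max(6,9) = 2*9 = 18
m[9] = 3*max(6,9) = 3*9 = 27
m[10] = 2*max(8,18) = 2*18 = 36
m[11] = 2*max(9,27) = 2*27 = 54
m[12] = 3*max(9,27) = 3*27 = 81
One optimal split: 3 + 3 + 3 + 3; product 3*3*3*3 = 81.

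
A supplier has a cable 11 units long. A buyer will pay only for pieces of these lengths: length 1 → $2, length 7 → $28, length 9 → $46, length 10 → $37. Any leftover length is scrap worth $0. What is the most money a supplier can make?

Build r[k] bottom-up: r[k] = max over allowed piece i of (p[i] + r[k−i]).
r[1] = 2
r[2] = 4  (first piece 1, then r[1]=2)
r[3] = 6  (first piece 1, then r[2]=4)
r[4] = 8  (first piece 1, then r[3]=6)
r[5] = 10  (first piece 1, then r[4]=8)
r[6] = 12  (first piece 1, then r[5]=10)
r[7] = 28
r[8] = 30  (first piece 1, then r[7]=28)
r[9] = 46
r[10] = 48  (first piece 1, then r[9]=46)
r[11] = 50  (first piece 1, then r[10]=48)
One optimal cutting: 9 + 1 + 1 → $50.

50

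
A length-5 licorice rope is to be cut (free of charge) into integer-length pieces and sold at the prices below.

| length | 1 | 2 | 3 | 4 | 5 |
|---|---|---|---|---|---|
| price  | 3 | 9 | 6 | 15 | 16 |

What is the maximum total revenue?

Build best[k] bottom-up: best[k] = max over allowed piece i of (p[i] + best[k−i]).
best[1] = 3
best[2] = max(3+3, 9+0) = 9
best[3] = max(3+9, 9+3, 6+0) = 12
best[4] = max(3+12, 9+9, 6+3, 15+0) = 18
best[5] = max(3+18, 9+12, 6+9, 15+3, 16+0) = 21
One optimal cutting: 2 + 2 + 1 → ¢9 + ¢9 + ¢3 = ¢21.

21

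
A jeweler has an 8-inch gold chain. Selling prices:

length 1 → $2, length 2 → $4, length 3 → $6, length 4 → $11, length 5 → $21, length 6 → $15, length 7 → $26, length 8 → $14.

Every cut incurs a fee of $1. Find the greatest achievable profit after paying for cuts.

27

Build r[k] bottom-up: r[k] = max over allowed piece i of (p[i] + r[k−i]) − 1 per cut.
r[1] = 2
r[2] = 4
r[3] = 6
r[4] = 11
r[5] = 21
r[6] = 22  (first piece 1, then r[5]=21)
r[7] = 26
r[8] = 27  (first piece 1, then r[7]=26)
One optimal plan: pieces 7 + 1 (1 cut) → $28 − $1 = $27.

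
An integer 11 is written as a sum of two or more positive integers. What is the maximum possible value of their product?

54

Let P[k] be the best product for length k (with at least one cut). For each first piece i, the rest contributes max(k−i, P[k−i]).
P[2] = 1·max(1,0) = 1·1 = 1
P[3] = 1·max(2,1) = 1·2 = 2
P[4] = 2·max(2,1) = 2·2 = 4
P[5] = 2·max(3,2) = 2·3 = 6
P[6] = 3·max(3,2) = 3·3 = 9
P[7] = 2·max(5,6) = 2·6 = 12
P[8] = 2·max(6,9) = 2·9 = 18
P[9] = 3·max(6,9) = 3·9 = 27
P[10] = 2·max(8,18) = 2·18 = 36
P[11] = 2·max(9,27) = 2·27 = 54
One optimal split: 3 + 3 + 3 + 2; product 3·3·3·2 = 54.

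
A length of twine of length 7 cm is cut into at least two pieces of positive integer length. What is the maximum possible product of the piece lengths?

12

Let f[k] be the best product for length k (with at least one cut). For each first piece i, the rest contributes max(k−i, f[k−i]).
f[2] = 1·max(1,0) = 1·1 = 1
f[3] = 1·max(2,1) = 1·2 = 2
f[4] = 2·max(2,1) = 2·2 = 4
f[5] = 2·max(3,2) = 2·3 = 6
f[6] = 3·max(3,2) = 3·3 = 9
f[7] = 2·max(5,6) = 2·6 = 12
One optimal split: 3 + 2 + 2; product 3·2·2 = 12.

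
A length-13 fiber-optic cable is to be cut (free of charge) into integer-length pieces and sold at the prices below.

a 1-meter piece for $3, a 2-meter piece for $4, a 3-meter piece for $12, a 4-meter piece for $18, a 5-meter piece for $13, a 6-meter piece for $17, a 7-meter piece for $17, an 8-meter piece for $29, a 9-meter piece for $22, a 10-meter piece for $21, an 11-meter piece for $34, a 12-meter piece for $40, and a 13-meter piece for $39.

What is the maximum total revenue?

Build v[k] bottom-up: v[k] = max over allowed piece i of (p[i] + v[k−i]).
v[1] = 3
v[2] = 6  (first piece 1, then v[1]=3)
v[3] = 12
v[4] = 18
v[5] = 21  (first piece 1, then v[4]=18)
v[6] = 24  (first piece 1, then v[5]=21)
v[7] = 30  (first piece 3, then v[4]=18)
v[8] = 36  (first piece 4, then v[4]=18)
v[9] = 39  (first piece 1, then v[8]=36)
v[10] = 42  (first piece 1, then v[9]=39)
v[11] = 48  (first piece 3, then v[8]=36)
v[12] = 54  (first piece 4, then v[8]=36)
v[13] = 57  (first piece 1, then v[12]=54)
One optimal cutting: 4 + 4 + 4 + 1 → $18 + $18 + $18 + $3 = $57.

57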